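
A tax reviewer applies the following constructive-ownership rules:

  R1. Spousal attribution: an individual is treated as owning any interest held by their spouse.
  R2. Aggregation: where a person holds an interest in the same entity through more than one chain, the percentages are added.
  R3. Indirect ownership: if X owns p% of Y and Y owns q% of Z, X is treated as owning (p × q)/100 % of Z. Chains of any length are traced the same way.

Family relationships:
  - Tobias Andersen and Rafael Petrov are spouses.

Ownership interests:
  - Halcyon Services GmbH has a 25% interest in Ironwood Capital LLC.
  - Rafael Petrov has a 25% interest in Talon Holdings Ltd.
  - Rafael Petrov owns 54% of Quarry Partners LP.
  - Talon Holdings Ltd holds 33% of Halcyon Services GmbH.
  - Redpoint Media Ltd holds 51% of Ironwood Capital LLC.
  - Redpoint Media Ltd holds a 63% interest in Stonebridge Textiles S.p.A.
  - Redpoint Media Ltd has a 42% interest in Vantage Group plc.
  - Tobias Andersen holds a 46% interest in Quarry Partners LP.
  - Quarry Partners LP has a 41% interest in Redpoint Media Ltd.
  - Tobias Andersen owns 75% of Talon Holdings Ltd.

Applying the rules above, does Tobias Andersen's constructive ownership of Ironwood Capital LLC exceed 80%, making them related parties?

By spousal attribution (R1), Tobias Andersen is treated as also owning Rafael Petrov's interest in Quarry Partners LP, giving 46% + 54% = 100%.
By spousal attribution (R1), Tobias Andersen is treated as also owning Rafael Petrov's interest in Talon Holdings Ltd, giving 75% + 25% = 100%.
Chain via Quarry Partners LP → Redpoint Media Ltd (R3): 100% × 41% × 51% = 20.91% of Ironwood Capital LLC.
Chain via Talon Holdings Ltd → Halcyon Services GmbH (R3): 100% × 33% × 25% = 8.25% of Ironwood Capital LLC.
Aggregating (R2): 20.91% + 8.25% = 29.16%.
29.16% does not exceed the 80% threshold, so Tobias is not a related party to Ironwood Capital LLC.

No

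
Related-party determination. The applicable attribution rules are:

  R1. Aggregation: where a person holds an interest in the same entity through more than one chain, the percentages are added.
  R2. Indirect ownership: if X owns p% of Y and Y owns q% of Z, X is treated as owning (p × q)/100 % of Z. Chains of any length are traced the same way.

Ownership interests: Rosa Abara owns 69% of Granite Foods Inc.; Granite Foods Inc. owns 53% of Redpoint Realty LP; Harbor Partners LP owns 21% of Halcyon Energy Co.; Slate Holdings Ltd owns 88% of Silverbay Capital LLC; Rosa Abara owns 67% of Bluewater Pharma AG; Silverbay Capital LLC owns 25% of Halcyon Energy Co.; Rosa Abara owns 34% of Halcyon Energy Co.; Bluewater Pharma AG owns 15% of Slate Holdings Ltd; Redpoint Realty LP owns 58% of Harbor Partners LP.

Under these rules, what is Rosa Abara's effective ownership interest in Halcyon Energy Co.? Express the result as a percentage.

40.665226%

Chain via Granite Foods Inc. → Redpoint Realty LP → Harbor Partners LP (R2): 69% × 53% × 58% × 21% = 4.454226% of Halcyon Energy Co.
Chain via Bluewater Pharma AG → Slate Holdings Ltd → Silverbay Capital LLC (R2): 67% × 15% × 88% × 25% = 2.211% of Halcyon Energy Co.
Direct interest in Halcyon Energy Co: 34%.
Aggregating (R1): 4.454226% + 2.211% + 34% = 40.665226%.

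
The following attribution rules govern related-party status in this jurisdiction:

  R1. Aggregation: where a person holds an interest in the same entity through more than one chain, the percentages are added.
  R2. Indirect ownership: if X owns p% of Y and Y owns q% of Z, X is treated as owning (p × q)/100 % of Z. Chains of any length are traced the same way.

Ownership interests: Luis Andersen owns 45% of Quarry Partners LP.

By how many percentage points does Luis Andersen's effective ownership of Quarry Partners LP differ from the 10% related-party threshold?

35

Direct interest in Quarry Partners LP: 45%.
45% exceeds the 10% threshold by 35 percentage points.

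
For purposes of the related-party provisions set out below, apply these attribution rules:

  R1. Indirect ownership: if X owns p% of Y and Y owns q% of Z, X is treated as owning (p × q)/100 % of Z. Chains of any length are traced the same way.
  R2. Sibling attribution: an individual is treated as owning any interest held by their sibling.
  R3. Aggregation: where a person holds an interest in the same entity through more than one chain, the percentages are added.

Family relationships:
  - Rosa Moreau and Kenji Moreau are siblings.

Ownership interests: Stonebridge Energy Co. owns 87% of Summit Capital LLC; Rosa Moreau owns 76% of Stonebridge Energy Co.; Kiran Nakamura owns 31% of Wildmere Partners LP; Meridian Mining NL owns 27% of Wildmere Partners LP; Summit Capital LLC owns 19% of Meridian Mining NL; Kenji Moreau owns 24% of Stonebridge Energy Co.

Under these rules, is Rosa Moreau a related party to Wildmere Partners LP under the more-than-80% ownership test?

By sibling attribution (R2), Rosa Moreau is treated as also owning Kenji Moreau's interest in Stonebridge Energy Co, giving 76% + 24% = 100%.
Chain via Stonebridge Energy Co. → Summit Capital LLC → Meridian Mining NL (R1): 100% × 87% × 19% × 27% = 4.4631% of Wildmere Partners LP.
4.4631% does not exceed the 80% threshold, so Rosa is not a related party to Wildmere Partners LP.

No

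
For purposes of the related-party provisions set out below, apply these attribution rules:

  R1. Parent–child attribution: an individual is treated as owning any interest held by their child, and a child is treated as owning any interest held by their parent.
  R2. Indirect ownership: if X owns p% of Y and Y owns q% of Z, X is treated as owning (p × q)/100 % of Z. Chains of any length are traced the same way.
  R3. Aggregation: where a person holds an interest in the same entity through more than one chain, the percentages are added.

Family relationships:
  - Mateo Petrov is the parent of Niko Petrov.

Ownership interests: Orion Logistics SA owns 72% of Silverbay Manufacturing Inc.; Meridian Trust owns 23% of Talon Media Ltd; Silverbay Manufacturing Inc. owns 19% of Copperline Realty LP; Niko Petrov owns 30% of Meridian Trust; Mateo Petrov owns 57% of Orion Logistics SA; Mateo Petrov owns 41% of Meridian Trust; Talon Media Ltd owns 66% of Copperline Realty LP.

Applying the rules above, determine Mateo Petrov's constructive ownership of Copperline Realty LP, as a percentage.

18.5754%

By parent–child attribution (R1), Mateo Petrov is treated as also owning Niko Petrov's interest in Meridian Trust, giving 41% + 30% = 71%.
Chain via Orion Logistics SA → Silverbay Manufacturing Inc. (R2): 57% × 72% × 19% = 7.7976% of Copperline Realty LP.
Chain via Meridian Trust → Talon Media Ltd (R2): 71% × 23% × 66% = 10.7778% of Copperline Realty LP.
Aggregating (R3): 7.7976% + 10.7778% = 18.5754%.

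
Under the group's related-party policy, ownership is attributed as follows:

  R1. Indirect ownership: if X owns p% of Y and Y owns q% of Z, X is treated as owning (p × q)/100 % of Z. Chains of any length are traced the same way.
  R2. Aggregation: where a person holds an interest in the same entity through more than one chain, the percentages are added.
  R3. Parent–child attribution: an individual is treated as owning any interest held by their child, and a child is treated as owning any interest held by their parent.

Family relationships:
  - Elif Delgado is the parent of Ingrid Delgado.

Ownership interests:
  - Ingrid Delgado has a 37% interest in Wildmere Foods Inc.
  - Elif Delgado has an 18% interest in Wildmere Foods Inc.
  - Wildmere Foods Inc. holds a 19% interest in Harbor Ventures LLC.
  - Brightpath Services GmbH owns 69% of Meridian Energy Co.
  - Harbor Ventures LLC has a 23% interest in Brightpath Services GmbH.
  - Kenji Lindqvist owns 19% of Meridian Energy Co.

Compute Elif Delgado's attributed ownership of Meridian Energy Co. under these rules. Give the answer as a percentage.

By parent–child attribution (R3), Elif Delgado is treated as also owning Ingrid Delgado's interest in Wildmere Foods Inc, giving 18% + 37% = 55%.
Chain via Wildmere Foods Inc. → Harbor Ventures LLC → Brightpath Services GmbH (R1): 55% × 19% × 23% × 69% = 1.658415% of Meridian Energy Co.

1.658415%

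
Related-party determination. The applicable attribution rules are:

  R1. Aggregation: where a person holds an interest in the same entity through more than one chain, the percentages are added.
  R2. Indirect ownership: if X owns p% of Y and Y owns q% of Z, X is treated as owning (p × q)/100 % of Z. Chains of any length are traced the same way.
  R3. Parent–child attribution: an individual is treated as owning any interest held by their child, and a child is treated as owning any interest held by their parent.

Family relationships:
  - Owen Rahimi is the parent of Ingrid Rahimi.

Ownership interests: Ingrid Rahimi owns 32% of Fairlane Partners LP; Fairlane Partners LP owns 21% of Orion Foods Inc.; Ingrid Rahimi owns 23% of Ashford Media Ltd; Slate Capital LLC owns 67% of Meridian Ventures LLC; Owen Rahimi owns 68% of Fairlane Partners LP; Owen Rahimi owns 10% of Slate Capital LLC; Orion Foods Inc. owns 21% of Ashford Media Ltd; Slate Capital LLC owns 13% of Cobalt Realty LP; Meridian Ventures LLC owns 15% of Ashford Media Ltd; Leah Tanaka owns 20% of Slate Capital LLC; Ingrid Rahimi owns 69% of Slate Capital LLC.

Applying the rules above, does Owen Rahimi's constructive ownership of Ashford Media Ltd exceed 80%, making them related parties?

No

By parent–child attribution (R3), Owen Rahimi is treated as also owning Ingrid Rahimi's interest in Slate Capital LLC, giving 10% + 69% = 79%.
By parent–child attribution (R3), Owen Rahimi is treated as also owning Ingrid Rahimi's interest in Fairlane Partners LP, giving 68% + 32% = 100%.
By parent–child attribution (R3), Owen Rahimi is treated as owning Ingrid Rahimi's 23% interest in Ashford Media Ltd.
Chain via Slate Capital LLC → Meridian Ventures LLC (R2): 79% × 67% × 15% = 7.9395% of Ashford Media Ltd.
Chain via Fairlane Partners LP → Orion Foods Inc. (R2): 100% × 21% × 21% = 4.41% of Ashford Media Ltd.
Direct interest in Ashford Media Ltd: 23%.
Aggregating (R1): 7.9395% + 4.41% + 23% = 35.3495%.
35.3495% does not exceed the 80% threshold, so Owen is not a related party to Ashford Media Ltd.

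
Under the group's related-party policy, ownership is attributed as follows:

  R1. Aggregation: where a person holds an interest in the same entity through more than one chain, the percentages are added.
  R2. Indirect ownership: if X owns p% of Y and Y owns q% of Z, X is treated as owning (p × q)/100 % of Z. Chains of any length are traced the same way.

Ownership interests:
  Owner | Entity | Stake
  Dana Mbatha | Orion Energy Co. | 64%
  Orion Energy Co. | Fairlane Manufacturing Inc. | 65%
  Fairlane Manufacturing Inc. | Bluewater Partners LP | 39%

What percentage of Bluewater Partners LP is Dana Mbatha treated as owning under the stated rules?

16.224%

Chain via Orion Energy Co. → Fairlane Manufacturing Inc. (R2): 64% × 65% × 39% = 16.224% of Bluewater Partners LP.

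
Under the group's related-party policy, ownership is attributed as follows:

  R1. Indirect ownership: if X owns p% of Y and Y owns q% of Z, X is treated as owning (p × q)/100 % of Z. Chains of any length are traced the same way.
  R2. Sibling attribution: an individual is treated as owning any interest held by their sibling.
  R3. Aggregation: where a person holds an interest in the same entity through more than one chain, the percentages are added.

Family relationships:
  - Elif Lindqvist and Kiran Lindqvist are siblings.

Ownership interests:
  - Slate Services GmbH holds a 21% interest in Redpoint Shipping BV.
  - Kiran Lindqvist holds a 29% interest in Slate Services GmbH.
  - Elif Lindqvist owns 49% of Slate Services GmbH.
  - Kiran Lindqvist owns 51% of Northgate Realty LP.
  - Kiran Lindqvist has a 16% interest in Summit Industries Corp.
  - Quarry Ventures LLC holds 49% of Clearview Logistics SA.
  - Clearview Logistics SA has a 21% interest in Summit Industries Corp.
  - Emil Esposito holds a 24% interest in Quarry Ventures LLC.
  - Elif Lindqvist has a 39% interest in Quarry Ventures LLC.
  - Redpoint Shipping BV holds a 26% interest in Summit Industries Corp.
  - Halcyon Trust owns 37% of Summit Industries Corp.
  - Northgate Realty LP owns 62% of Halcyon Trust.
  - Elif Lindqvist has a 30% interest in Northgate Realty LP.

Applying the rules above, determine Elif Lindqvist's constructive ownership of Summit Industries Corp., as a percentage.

By sibling attribution (R2), Elif Lindqvist is treated as also owning Kiran Lindqvist's interest in Slate Services GmbH, giving 49% + 29% = 78%.
By sibling attribution (R2), Elif Lindqvist is treated as also owning Kiran Lindqvist's interest in Northgate Realty LP, giving 30% + 51% = 81%.
By sibling attribution (R2), Elif Lindqvist is treated as owning Kiran Lindqvist's 16% interest in Summit Industries Corp.
Chain via Slate Services GmbH → Redpoint Shipping BV (R1): 78% × 21% × 26% = 4.2588% of Summit Industries Corp.
Chain via Quarry Ventures LLC → Clearview Logistics SA (R1): 39% × 49% × 21% = 4.0131% of Summit Industries Corp.
Chain via Northgate Realty LP → Halcyon Trust (R1): 81% × 62% × 37% = 18.5814% of Summit Industries Corp.
Direct interest in Summit Industries Corp: 16%.
Aggregating (R3): 4.2588% + 4.0131% + 18.5814% + 16% = 42.8533%.

42.8533%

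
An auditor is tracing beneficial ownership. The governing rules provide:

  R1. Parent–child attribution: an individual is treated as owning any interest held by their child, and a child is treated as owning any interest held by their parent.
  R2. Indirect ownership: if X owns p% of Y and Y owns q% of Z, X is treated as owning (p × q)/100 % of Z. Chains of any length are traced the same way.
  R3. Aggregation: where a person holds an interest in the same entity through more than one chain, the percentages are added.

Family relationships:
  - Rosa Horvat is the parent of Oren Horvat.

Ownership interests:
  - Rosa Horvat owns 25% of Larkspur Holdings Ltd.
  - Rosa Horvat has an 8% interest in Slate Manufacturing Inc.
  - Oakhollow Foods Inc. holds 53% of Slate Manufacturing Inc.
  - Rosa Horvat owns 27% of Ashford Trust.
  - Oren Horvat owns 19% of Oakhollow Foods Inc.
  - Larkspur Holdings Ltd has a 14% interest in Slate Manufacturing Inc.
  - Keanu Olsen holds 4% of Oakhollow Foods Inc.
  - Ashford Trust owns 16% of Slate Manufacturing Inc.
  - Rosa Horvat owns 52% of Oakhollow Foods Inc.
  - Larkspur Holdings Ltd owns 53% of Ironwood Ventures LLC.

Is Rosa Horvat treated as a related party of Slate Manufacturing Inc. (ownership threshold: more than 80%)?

No

By parent–child attribution (R1), Rosa Horvat is treated as also owning Oren Horvat's interest in Oakhollow Foods Inc, giving 52% + 19% = 71%.
Chain via Oakhollow Foods Inc. (R2): 71% × 53% = 37.63% of Slate Manufacturing Inc.
Chain via Larkspur Holdings Ltd (R2): 25% × 14% = 3.5% of Slate Manufacturing Inc.
Chain via Ashford Trust (R2): 27% × 16% = 4.32% of Slate Manufacturing Inc.
Direct interest in Slate Manufacturing Inc: 8%.
Aggregating (R3): 37.63% + 3.5% + 4.32% + 8% = 53.45%.
53.45% does not exceed the 80% threshold, so Rosa is not a related party to Slate Manufacturing Inc.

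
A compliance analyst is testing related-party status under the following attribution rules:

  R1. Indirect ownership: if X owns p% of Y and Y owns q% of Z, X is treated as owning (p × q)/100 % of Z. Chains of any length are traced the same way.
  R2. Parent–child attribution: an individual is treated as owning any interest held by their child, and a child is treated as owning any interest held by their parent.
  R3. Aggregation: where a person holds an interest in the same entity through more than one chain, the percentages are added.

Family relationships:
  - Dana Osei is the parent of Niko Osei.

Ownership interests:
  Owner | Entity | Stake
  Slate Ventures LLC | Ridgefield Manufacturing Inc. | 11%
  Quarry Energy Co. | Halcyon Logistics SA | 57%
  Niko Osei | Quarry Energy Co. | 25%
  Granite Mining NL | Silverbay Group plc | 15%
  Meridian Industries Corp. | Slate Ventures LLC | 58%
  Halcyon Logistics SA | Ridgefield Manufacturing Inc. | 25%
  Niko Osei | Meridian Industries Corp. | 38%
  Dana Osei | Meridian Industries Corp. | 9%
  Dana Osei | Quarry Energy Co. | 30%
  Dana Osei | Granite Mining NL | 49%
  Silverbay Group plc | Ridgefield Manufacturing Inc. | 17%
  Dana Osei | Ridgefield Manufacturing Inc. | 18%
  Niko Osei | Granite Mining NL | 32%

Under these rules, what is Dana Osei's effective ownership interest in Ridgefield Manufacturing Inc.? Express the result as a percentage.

By parent–child attribution (R2), Dana Osei is treated as also owning Niko Osei's interest in Meridian Industries Corp, giving 9% + 38% = 47%.
By parent–child attribution (R2), Dana Osei is treated as also owning Niko Osei's interest in Quarry Energy Co, giving 30% + 25% = 55%.
By parent–child attribution (R2), Dana Osei is treated as also owning Niko Osei's interest in Granite Mining NL, giving 49% + 32% = 81%.
Chain via Meridian Industries Corp. → Slate Ventures LLC (R1): 47% × 58% × 11% = 2.9986% of Ridgefield Manufacturing Inc.
Chain via Quarry Energy Co. → Halcyon Logistics SA (R1): 55% × 57% × 25% = 7.8375% of Ridgefield Manufacturing Inc.
Chain via Granite Mining NL → Silverbay Group plc (R1): 81% × 15% × 17% = 2.0655% of Ridgefield Manufacturing Inc.
Direct interest in Ridgefield Manufacturing Inc: 18%.
Aggregating (R3): 2.9986% + 7.8375% + 2.0655% + 18% = 30.9016%.

30.9016%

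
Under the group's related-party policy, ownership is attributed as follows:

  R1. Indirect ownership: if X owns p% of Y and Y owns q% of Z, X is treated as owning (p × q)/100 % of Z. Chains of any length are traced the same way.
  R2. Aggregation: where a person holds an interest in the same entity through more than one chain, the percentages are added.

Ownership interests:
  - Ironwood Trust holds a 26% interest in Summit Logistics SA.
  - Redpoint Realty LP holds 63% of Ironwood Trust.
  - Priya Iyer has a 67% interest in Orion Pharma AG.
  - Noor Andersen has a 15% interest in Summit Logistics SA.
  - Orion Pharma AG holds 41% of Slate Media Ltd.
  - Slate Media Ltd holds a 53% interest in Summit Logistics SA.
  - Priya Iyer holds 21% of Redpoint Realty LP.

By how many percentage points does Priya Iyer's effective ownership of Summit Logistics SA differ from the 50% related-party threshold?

Chain via Orion Pharma AG → Slate Media Ltd (R1): 67% × 41% × 53% = 14.5591% of Summit Logistics SA.
Chain via Redpoint Realty LP → Ironwood Trust (R1): 21% × 63% × 26% = 3.4398% of Summit Logistics SA.
Aggregating (R2): 14.5591% + 3.4398% = 17.9989%.
17.9989% falls short of the 50% threshold by 32.0011 percentage points.

32.0011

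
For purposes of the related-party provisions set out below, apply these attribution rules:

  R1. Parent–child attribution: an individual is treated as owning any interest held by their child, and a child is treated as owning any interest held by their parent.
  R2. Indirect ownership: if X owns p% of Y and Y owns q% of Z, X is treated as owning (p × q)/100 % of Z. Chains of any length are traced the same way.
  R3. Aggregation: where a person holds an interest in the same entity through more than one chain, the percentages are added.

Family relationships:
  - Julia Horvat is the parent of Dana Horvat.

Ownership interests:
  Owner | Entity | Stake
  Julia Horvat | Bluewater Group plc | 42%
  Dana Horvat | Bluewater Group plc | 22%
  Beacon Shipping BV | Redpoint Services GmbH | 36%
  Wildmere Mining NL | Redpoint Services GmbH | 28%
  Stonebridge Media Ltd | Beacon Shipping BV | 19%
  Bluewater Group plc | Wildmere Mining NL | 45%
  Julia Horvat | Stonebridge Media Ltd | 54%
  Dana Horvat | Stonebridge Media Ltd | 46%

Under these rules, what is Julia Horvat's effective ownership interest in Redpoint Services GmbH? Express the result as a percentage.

14.904%

By parent–child attribution (R1), Julia Horvat is treated as also owning Dana Horvat's interest in Stonebridge Media Ltd, giving 54% + 46% = 100%.
By parent–child attribution (R1), Julia Horvat is treated as also owning Dana Horvat's interest in Bluewater Group plc, giving 42% + 22% = 64%.
Chain via Stonebridge Media Ltd → Beacon Shipping BV (R2): 100% × 19% × 36% = 6.84% of Redpoint Services GmbH.
Chain via Bluewater Group plc → Wildmere Mining NL (R2): 64% × 45% × 28% = 8.064% of Redpoint Services GmbH.
Aggregating (R3): 6.84% + 8.064% = 14.904%.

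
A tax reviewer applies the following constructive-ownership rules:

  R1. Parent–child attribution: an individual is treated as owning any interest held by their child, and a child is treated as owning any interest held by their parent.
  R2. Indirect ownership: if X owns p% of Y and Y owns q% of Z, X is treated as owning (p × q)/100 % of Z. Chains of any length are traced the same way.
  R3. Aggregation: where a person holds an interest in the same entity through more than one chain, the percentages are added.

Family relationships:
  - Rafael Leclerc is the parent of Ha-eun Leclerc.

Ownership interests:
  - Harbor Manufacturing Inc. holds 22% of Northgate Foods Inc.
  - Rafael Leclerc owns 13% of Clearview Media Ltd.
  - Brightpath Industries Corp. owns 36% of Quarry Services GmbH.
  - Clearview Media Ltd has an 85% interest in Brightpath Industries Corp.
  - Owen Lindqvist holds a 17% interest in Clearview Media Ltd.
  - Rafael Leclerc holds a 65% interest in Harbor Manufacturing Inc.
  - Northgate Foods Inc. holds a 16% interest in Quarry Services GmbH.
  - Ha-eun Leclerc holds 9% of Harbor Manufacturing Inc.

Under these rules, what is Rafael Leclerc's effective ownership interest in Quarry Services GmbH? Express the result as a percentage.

6.5828%

By parent–child attribution (R1), Rafael Leclerc is treated as also owning Ha-eun Leclerc's interest in Harbor Manufacturing Inc, giving 65% + 9% = 74%.
Chain via Clearview Media Ltd → Brightpath Industries Corp. (R2): 13% × 85% × 36% = 3.978% of Quarry Services GmbH.
Chain via Harbor Manufacturing Inc. → Northgate Foods Inc. (R2): 74% × 22% × 16% = 2.6048% of Quarry Services GmbH.
Aggregating (R3): 3.978% + 2.6048% = 6.5828%.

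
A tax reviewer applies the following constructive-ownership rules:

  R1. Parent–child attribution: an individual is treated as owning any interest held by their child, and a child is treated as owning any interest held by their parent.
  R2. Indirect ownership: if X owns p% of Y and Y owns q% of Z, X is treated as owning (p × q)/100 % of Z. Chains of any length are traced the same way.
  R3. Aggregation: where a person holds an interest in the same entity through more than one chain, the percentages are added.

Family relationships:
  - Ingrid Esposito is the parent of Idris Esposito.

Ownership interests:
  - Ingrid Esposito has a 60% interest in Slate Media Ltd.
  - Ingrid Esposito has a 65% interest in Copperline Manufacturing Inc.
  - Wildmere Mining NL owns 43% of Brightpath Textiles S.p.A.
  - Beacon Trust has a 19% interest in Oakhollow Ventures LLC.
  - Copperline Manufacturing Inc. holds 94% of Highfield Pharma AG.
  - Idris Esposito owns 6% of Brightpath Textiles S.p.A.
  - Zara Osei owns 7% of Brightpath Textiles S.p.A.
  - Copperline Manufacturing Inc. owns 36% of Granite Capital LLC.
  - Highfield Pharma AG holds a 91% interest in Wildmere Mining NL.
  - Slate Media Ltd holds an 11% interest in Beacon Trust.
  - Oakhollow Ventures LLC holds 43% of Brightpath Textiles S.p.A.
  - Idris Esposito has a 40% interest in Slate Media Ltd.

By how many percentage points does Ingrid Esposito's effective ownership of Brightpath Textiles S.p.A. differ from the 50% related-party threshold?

19.19287

By parent–child attribution (R1), Ingrid Esposito is treated as also owning Idris Esposito's interest in Slate Media Ltd, giving 60% + 40% = 100%.
By parent–child attribution (R1), Ingrid Esposito is treated as owning Idris Esposito's 6% interest in Brightpath Textiles S.p.A.
Chain via Slate Media Ltd → Beacon Trust → Oakhollow Ventures LLC (R2): 100% × 11% × 19% × 43% = 0.8987% of Brightpath Textiles S.p.A.
Chain via Copperline Manufacturing Inc. → Highfield Pharma AG → Wildmere Mining NL (R2): 65% × 94% × 91% × 43% = 23.90843% of Brightpath Textiles S.p.A.
Direct interest in Brightpath Textiles S.p.A: 6%.
Aggregating (R3): 0.8987% + 23.90843% + 6% = 30.80713%.
30.80713% falls short of the 50% threshold by 19.19287 percentage points.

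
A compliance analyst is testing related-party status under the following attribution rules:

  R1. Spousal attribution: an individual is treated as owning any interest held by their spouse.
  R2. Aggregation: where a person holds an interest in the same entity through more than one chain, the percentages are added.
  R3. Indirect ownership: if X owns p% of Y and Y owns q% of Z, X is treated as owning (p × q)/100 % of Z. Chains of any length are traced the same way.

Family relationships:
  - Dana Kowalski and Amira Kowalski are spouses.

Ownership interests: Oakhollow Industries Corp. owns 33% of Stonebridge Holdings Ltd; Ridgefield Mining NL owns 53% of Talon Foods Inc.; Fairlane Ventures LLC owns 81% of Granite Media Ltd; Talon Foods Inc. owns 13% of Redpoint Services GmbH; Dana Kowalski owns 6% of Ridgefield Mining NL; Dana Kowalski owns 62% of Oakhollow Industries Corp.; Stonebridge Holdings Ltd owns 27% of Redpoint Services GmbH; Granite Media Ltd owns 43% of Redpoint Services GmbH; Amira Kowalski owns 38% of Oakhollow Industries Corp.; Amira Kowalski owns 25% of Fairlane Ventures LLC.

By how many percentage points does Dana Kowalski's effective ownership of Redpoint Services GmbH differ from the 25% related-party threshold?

By spousal attribution (R1), Dana Kowalski is treated as also owning Amira Kowalski's interest in Oakhollow Industries Corp, giving 62% + 38% = 100%.
By spousal attribution (R1), Dana Kowalski is treated as owning Amira Kowalski's 25% interest in Fairlane Ventures LLC.
Chain via Ridgefield Mining NL → Talon Foods Inc. (R3): 6% × 53% × 13% = 0.4134% of Redpoint Services GmbH.
Chain via Oakhollow Industries Corp. → Stonebridge Holdings Ltd (R3): 100% × 33% × 27% = 8.91% of Redpoint Services GmbH.
Chain via Fairlane Ventures LLC → Granite Media Ltd (R3): 25% × 81% × 43% = 8.7075% of Redpoint Services GmbH.
Aggregating (R2): 0.4134% + 8.91% + 8.7075% = 18.0309%.
18.0309% falls short of the 25% threshold by 6.9691 percentage points.

6.9691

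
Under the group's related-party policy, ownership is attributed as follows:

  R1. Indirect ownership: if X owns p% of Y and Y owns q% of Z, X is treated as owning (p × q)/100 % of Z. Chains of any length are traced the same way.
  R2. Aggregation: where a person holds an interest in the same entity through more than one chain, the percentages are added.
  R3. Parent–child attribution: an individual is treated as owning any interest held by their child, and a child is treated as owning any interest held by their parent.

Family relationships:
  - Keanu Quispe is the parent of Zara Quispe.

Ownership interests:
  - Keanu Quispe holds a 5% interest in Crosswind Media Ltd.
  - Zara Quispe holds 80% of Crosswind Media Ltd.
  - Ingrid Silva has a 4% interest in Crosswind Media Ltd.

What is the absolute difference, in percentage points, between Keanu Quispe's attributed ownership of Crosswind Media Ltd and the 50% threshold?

35

By parent–child attribution (R3), Keanu Quispe is treated as also owning Zara Quispe's interest in Crosswind Media Ltd, giving 5% + 80% = 85%.
Direct interest in Crosswind Media Ltd: 85%.
85% exceeds the 50% threshold by 35 percentage points.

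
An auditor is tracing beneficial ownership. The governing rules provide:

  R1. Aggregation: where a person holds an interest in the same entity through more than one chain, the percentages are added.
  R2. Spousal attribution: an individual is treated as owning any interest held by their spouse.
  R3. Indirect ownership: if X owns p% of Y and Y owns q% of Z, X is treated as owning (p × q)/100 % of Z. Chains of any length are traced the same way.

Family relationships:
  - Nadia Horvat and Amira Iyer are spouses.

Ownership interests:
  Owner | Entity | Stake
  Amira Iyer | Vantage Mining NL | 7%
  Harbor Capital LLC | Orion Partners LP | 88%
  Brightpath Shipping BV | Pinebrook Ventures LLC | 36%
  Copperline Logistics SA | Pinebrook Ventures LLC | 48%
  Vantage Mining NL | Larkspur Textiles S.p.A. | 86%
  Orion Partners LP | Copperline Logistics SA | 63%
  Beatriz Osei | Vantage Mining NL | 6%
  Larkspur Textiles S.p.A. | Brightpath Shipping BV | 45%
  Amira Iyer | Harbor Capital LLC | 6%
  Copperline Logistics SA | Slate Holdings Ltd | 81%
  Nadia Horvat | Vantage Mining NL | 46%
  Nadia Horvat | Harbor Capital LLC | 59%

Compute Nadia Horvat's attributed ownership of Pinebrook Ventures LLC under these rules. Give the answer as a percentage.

By spousal attribution (R2), Nadia Horvat is treated as also owning Amira Iyer's interest in Vantage Mining NL, giving 46% + 7% = 53%.
By spousal attribution (R2), Nadia Horvat is treated as also owning Amira Iyer's interest in Harbor Capital LLC, giving 59% + 6% = 65%.
Chain via Vantage Mining NL → Larkspur Textiles S.p.A. → Brightpath Shipping BV (R3): 53% × 86% × 45% × 36% = 7.38396% of Pinebrook Ventures LLC.
Chain via Harbor Capital LLC → Orion Partners LP → Copperline Logistics SA (R3): 65% × 88% × 63% × 48% = 17.29728% of Pinebrook Ventures LLC.
Aggregating (R1): 7.38396% + 17.29728% = 24.68124%.

24.68124%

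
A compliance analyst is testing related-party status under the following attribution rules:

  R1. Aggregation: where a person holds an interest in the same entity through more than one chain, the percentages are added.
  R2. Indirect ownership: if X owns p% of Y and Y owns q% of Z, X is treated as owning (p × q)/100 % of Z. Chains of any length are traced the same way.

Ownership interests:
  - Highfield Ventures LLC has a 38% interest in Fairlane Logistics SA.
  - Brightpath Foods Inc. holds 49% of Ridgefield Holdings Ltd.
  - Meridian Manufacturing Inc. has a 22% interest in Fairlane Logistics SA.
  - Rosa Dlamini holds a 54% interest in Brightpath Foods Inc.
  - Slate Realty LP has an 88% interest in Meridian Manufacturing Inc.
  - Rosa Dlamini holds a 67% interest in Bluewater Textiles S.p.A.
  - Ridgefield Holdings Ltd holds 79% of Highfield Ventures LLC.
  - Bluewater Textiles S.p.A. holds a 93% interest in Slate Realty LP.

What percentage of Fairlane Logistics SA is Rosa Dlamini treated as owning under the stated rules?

Chain via Brightpath Foods Inc. → Ridgefield Holdings Ltd → Highfield Ventures LLC (R2): 54% × 49% × 79% × 38% = 7.943292% of Fairlane Logistics SA.
Chain via Bluewater Textiles S.p.A. → Slate Realty LP → Meridian Manufacturing Inc. (R2): 67% × 93% × 88% × 22% = 12.063216% of Fairlane Logistics SA.
Aggregating (R1): 7.943292% + 12.063216% = 20.006508%.

20.006508%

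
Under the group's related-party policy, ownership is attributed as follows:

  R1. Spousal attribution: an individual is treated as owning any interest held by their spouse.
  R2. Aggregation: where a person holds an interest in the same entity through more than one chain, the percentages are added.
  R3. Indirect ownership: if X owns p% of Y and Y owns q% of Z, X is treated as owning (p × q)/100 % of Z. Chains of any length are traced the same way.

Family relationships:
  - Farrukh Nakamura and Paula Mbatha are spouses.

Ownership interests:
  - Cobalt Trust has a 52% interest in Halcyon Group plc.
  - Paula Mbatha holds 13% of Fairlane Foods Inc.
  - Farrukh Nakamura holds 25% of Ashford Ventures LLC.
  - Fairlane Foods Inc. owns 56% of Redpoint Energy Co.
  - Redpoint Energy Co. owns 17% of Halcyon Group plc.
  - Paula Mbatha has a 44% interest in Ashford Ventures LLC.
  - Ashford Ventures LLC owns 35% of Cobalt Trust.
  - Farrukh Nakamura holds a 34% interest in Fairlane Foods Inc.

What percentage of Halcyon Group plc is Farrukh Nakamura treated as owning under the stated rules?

17.0324%

By spousal attribution (R1), Farrukh Nakamura is treated as also owning Paula Mbatha's interest in Fairlane Foods Inc, giving 34% + 13% = 47%.
By spousal attribution (R1), Farrukh Nakamura is treated as also owning Paula Mbatha's interest in Ashford Ventures LLC, giving 25% + 44% = 69%.
Chain via Fairlane Foods Inc. → Redpoint Energy Co. (R3): 47% × 56% × 17% = 4.4744% of Halcyon Group plc.
Chain via Ashford Ventures LLC → Cobalt Trust (R3): 69% × 35% × 52% = 12.558% of Halcyon Group plc.
Aggregating (R2): 4.4744% + 12.558% = 17.0324%.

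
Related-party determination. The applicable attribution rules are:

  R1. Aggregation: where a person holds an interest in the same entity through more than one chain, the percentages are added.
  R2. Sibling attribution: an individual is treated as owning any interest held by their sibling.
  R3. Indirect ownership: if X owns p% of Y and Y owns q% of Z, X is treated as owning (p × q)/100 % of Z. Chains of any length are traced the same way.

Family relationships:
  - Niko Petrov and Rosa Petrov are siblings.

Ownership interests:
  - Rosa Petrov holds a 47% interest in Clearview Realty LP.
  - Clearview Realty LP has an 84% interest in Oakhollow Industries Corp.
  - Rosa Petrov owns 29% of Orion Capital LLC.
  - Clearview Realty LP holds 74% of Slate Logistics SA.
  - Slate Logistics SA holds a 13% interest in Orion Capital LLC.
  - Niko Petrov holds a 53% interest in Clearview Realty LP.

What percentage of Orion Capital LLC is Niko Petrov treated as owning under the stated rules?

38.62%

By sibling attribution (R2), Niko Petrov is treated as also owning Rosa Petrov's interest in Clearview Realty LP, giving 53% + 47% = 100%.
By sibling attribution (R2), Niko Petrov is treated as owning Rosa Petrov's 29% interest in Orion Capital LLC.
Chain via Clearview Realty LP → Slate Logistics SA (R3): 100% × 74% × 13% = 9.62% of Orion Capital LLC.
Direct interest in Orion Capital LLC: 29%.
Aggregating (R1): 9.62% + 29% = 38.62%.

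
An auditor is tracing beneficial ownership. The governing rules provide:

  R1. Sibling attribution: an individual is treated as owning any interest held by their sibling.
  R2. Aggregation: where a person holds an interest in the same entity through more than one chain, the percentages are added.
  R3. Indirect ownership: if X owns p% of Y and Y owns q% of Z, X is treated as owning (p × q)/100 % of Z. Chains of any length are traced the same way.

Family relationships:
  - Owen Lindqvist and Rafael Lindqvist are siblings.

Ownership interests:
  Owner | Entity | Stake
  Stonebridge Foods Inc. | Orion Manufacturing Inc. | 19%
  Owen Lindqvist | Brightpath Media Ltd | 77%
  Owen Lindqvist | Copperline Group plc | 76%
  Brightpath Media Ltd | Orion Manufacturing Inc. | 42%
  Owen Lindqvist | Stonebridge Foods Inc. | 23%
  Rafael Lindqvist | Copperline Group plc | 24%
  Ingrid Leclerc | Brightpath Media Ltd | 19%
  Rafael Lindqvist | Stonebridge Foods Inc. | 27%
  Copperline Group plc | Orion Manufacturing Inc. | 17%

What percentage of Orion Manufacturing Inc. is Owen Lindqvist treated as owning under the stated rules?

58.84%

By sibling attribution (R1), Owen Lindqvist is treated as also owning Rafael Lindqvist's interest in Stonebridge Foods Inc, giving 23% + 27% = 50%.
By sibling attribution (R1), Owen Lindqvist is treated as also owning Rafael Lindqvist's interest in Copperline Group plc, giving 76% + 24% = 100%.
Chain via Stonebridge Foods Inc. (R3): 50% × 19% = 9.5% of Orion Manufacturing Inc.
Chain via Copperline Group plc (R3): 100% × 17% = 17% of Orion Manufacturing Inc.
Chain via Brightpath Media Ltd (R3): 77% × 42% = 32.34% of Orion Manufacturing Inc.
Aggregating (R2): 9.5% + 17% + 32.34% = 58.84%.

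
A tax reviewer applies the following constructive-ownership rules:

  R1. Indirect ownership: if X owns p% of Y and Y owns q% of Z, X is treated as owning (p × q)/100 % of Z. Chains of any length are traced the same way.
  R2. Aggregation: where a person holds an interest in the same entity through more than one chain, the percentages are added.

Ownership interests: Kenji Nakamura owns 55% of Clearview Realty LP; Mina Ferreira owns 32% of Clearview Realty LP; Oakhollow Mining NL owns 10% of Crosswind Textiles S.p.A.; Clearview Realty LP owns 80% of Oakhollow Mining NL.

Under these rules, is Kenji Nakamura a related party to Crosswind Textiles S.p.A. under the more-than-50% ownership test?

No

Chain via Clearview Realty LP → Oakhollow Mining NL (R1): 55% × 80% × 10% = 4.4% of Crosswind Textiles S.p.A.
4.4% does not exceed the 50% threshold, so Kenji is not a related party to Crosswind Textiles S.p.A.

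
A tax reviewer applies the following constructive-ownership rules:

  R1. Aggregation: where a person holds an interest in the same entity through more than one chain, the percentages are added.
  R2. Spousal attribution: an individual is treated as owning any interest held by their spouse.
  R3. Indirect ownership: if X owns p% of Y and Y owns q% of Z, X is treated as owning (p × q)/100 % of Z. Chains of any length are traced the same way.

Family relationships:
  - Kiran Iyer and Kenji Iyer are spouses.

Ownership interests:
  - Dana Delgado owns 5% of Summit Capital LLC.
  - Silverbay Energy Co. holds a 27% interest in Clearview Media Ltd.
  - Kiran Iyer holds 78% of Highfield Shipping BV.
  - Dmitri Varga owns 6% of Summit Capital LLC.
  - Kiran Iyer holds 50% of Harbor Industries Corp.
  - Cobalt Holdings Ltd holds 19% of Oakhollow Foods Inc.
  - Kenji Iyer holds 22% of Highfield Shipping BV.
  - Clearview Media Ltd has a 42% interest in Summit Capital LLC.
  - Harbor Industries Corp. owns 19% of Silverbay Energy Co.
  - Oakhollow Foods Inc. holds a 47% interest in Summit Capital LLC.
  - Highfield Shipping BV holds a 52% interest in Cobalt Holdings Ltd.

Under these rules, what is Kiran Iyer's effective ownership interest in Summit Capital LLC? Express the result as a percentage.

5.7209%

By spousal attribution (R2), Kiran Iyer is treated as also owning Kenji Iyer's interest in Highfield Shipping BV, giving 78% + 22% = 100%.
Chain via Highfield Shipping BV → Cobalt Holdings Ltd → Oakhollow Foods Inc. (R3): 100% × 52% × 19% × 47% = 4.6436% of Summit Capital LLC.
Chain via Harbor Industries Corp. → Silverbay Energy Co. → Clearview Media Ltd (R3): 50% × 19% × 27% × 42% = 1.0773% of Summit Capital LLC.
Aggregating (R1): 4.6436% + 1.0773% = 5.7209%.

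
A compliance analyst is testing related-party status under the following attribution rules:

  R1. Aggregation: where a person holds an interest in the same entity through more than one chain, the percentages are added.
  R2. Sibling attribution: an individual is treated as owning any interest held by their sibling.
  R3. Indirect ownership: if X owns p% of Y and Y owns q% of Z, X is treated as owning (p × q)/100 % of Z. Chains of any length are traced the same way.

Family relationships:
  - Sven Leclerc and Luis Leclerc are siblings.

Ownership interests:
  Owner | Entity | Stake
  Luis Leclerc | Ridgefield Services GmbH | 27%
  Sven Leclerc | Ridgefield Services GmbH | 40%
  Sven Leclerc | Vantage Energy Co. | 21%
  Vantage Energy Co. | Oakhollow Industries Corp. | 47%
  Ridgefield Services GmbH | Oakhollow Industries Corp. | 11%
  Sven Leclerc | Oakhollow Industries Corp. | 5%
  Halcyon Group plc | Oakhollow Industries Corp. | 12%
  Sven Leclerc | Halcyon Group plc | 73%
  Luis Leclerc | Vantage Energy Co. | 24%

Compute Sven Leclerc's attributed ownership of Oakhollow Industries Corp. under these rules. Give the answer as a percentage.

By sibling attribution (R2), Sven Leclerc is treated as also owning Luis Leclerc's interest in Vantage Energy Co, giving 21% + 24% = 45%.
By sibling attribution (R2), Sven Leclerc is treated as also owning Luis Leclerc's interest in Ridgefield Services GmbH, giving 40% + 27% = 67%.
Chain via Halcyon Group plc (R3): 73% × 12% = 8.76% of Oakhollow Industries Corp.
Chain via Vantage Energy Co. (R3): 45% × 47% = 21.15% of Oakhollow Industries Corp.
Chain via Ridgefield Services GmbH (R3): 67% × 11% = 7.37% of Oakhollow Industries Corp.
Direct interest in Oakhollow Industries Corp: 5%.
Aggregating (R1): 8.76% + 21.15% + 7.37% + 5% = 42.28%.

42.28%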